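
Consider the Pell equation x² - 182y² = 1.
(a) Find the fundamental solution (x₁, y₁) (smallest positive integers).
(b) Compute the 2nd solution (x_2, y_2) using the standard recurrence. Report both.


Step 1: Find the fundamental solution (x₁, y₁) of x² - 182y² = 1.
  Expand √182 as a continued fraction. a₀ = ⌊√182⌋ = 13; iterate m_{k+1} = d_k·a_k − m_k, d_{k+1} = (182 − m_{k+1}²)/d_k, a_{k+1} = ⌊(a₀ + m_{k+1})/d_{k+1}⌋ (starting m₀ = 0, d₀ = 1), with convergents p_k = a_k·p_{k-1} + p_{k-2}, q_k = a_k·q_{k-1} + q_{k-2} (p₋₁ = 1, q₋₁ = 0):
  k = 0: a₀ = 13; p₀/q₀ = 13/1; p₀² − 182·q₀² = 169 − 182 = -13.
  k = 1: m = 13, d = 13, a = ⌊(13 + 13)/13⌋ = 2; p/q = (2·13 + 1)/(2·1 + 0) = 27/2; p² − 182·q² = 729 − 728 = 1.
  The first convergent with p² − 182·q² = 1 gives the fundamental solution (x₁, y₁) = (27, 2).
Step 2: Apply the recurrence (x_{n+1}, y_{n+1}) = (x₁x_n + 182y₁y_n, x₁y_n + y₁x_n) repeatedly.
  From (x_1, y_1) = (27, 2): x_2 = 27·27 + 182·2·2 = 1457; y_2 = 27·2 + 2·27 = 108.
Step 3: Verify x_2² - 182·y_2² = 2122849 - 2122848 = 1 (should be 1). ✓

(x_1, y_1) = (27, 2); (x_2, y_2) = (1457, 108).


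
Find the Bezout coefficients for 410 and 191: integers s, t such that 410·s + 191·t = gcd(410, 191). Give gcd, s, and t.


Euclidean algorithm on (410, 191) — divide until remainder is 0:
  410 = 2 · 191 + 28
  191 = 6 · 28 + 23
  28 = 1 · 23 + 5
  23 = 4 · 5 + 3
  5 = 1 · 3 + 2
  3 = 1 · 2 + 1
  2 = 2 · 1 + 0
gcd(410, 191) = 1.
Track Bezout coefficients alongside the remainders: start with r₀ = 410 = a·1 + b·0 (s = 1, t = 0) and r₁ = 191 = a·0 + b·1 (s = 0, t = 1); each new remainder r_{k+1} = r_{k-1} − q_k·r_k inherits s_{k+1} = s_{k-1} − q_k·s_k, t_{k+1} = t_{k-1} − q_k·t_k, so r_k = a·s_k + b·t_k at every step:
  q = 2: r = 28, s = 1 − 2·0 = 1, t = 0 − 2·1 = -2  (check: 410·1 + 191·(-2) = 28)
  q = 6: r = 23, s = 0 − 6·1 = -6, t = 1 − 6·(-2) = 13  (check: 410·(-6) + 191·13 = 23)
  q = 1: r = 5, s = 1 − 1·(-6) = 7, t = -2 − 1·13 = -15  (check: 410·7 + 191·(-15) = 5)
  q = 4: r = 3, s = -6 − 4·7 = -34, t = 13 − 4·(-15) = 73  (check: 410·(-34) + 191·73 = 3)
  q = 1: r = 2, s = 7 − 1·(-34) = 41, t = -15 − 1·73 = -88  (check: 410·41 + 191·(-88) = 2)
  q = 1: r = 1, s = -34 − 1·41 = -75, t = 73 − 1·(-88) = 161  (check: 410·(-75) + 191·161 = 1)
The row with r = 1 (the gcd) gives the Bezout coefficients s = -75, t = 161.
Result: 410 · (-75) + 191 · (161) = 1.

gcd(410, 191) = 1; s = -75, t = 161 (check: 410·(-75) + 191·161 = 1).


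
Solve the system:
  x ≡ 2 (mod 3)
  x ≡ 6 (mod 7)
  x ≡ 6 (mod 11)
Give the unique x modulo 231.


Moduli 3, 7, 11 are pairwise coprime; by CRT there is a unique solution modulo M = 3 · 7 · 11 = 231.
Solve pairwise, accumulating the modulus:
  Start with x ≡ 2 (mod 3).
  Combine with x ≡ 6 (mod 7): since gcd(3, 7) = 1, we get a unique residue mod 21.
    Write x = 2 + 3·t and substitute into x ≡ 6 (mod 7): 3·t ≡ 6 − 2 = 4 (mod 7).
    The inverse of 3 mod 7 is 5 (since 3·5 = 15 = 2·7 + 1), so t ≡ 5·4 = 20 ≡ 6 (mod 7).
    Then x = 2 + 3·6 = 20, valid modulo lcm(3, 7) = 21: x ≡ 20 (mod 21).
  Combine with x ≡ 6 (mod 11): since gcd(21, 11) = 1, we get a unique residue mod 231.
    Write x = 20 + 21·t and substitute into x ≡ 6 (mod 11): 21·t ≡ 6 − 20 = -14 (mod 11).
    Reduce coefficients mod 11: 10·t ≡ 8 (mod 11).
    The inverse of 10 mod 11 is 10 (since 10·10 = 100 = 9·11 + 1), so t ≡ 10·8 = 80 ≡ 3 (mod 11).
    Then x = 20 + 21·3 = 83, valid modulo lcm(21, 11) = 231: x ≡ 83 (mod 231).
Verify: 83 mod 3 = 2 ✓, 83 mod 7 = 6 ✓, 83 mod 11 = 6 ✓.

x ≡ 83 (mod 231).


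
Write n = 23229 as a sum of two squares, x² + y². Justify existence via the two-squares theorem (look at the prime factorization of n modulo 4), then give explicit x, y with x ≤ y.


Step 1: Factor n = 23229 = 3^2 · 29 · 89.
Step 2: Check the mod-4 condition on each prime factor: 3 ≡ 3 (mod 4), exponent 2 (must be even); 29 ≡ 1 (mod 4), exponent 1; 89 ≡ 1 (mod 4), exponent 1.
All primes ≡ 3 (mod 4) appear to even exponent (or don't appear), so by the two-squares theorem n IS expressible as a sum of two squares.
Step 3: Build a representation. Group n = k² · m with k = 3 and m = 29 · 89 = 2581 (a product of primes ≡ 1 (mod 4)); a representation of m scales to one of n via (k·x)² + (k·y)² = k²(x² + y²). Each prime p ≡ 1 (mod 4) is itself a sum of two squares; find a² by testing p − a² for a perfect square:
  29: 29 − 1² = 28, 29 − 2² = 25 = 5² ⇒ 29 = 2² + 5².
  89: 89 − 1² = 88, 89 − 2² = 85, 89 − 3² = 80, 89 − 4² = 73, 89 − 5² = 64 = 8² ⇒ 89 = 5² + 8².
  Combine using the Brahmagupta–Fibonacci identity (a² + b²)(c² + d²) = (ac − bd)² + (ad + bc)² = (ac + bd)² + (ad − bc)²:
  29 · 89 = 2581: from (2² + 5²)(5² + 8²), take (2·5 − 5·8, 2·8 + 5·5) = (10 − 40, 16 + 25) = (-30, 41); dropping signs (only squares matter) gives (30, 41); check 30² + 41² = 900 + 1681 = 2581 ✓.
  Scale by k = 3: (3·30, 3·41) = (90, 123).
Step 4: Order so x ≤ y and verify: 90² + 123² = 8100 + 15129 = 23229 = n. ✓

n = 23229 = 90² + 123² (one valid representation with x ≤ y).


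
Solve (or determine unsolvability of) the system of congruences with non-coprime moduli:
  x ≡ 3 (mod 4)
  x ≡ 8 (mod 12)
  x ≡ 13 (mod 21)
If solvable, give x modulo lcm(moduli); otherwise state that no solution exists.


Moduli 4, 12, 21 are not pairwise coprime, so CRT works modulo lcm(m_i) when all pairwise compatibility conditions hold.
Pairwise compatibility: gcd(m_i, m_j) must divide a_i - a_j for every pair.
Merge one congruence at a time:
  Start: x ≡ 3 (mod 4).
  Combine with x ≡ 8 (mod 12): gcd(4, 12) = 4, and 8 - 3 = 5 is NOT divisible by 4.
    ⇒ system is inconsistent (no integer solution).

No solution (the system is inconsistent).


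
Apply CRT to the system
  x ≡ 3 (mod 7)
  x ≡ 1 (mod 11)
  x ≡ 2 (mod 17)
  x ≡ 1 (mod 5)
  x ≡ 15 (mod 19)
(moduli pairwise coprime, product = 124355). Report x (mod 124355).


Product of moduli M = 7 · 11 · 17 · 5 · 19 = 124355.
Merge one congruence at a time:
  Start: x ≡ 3 (mod 7).
  Combine with x ≡ 1 (mod 11); new modulus lcm = 77.
    Write x = 3 + 7·t and substitute into x ≡ 1 (mod 11): 7·t ≡ 1 − 3 = -2 (mod 11).
    Reduce coefficients mod 11: 7·t ≡ 9 (mod 11).
    The inverse of 7 mod 11 is 8 (since 7·8 = 56 = 5·11 + 1), so t ≡ 8·9 = 72 ≡ 6 (mod 11).
    Then x = 3 + 7·6 = 45, valid modulo lcm(7, 11) = 77: x ≡ 45 (mod 77).
  Combine with x ≡ 2 (mod 17); new modulus lcm = 1309.
    Write x = 45 + 77·t and substitute into x ≡ 2 (mod 17): 77·t ≡ 2 − 45 = -43 (mod 17).
    Reduce coefficients mod 17: 9·t ≡ 8 (mod 17).
    The inverse of 9 mod 17 is 2 (since 9·2 = 18 = 1·17 + 1), so t ≡ 2·8 = 16 ≡ 16 (mod 17).
    Then x = 45 + 77·16 = 1277, valid modulo lcm(77, 17) = 1309: x ≡ 1277 (mod 1309).
  Combine with x ≡ 1 (mod 5); new modulus lcm = 6545.
    Write x = 1277 + 1309·t and substitute into x ≡ 1 (mod 5): 1309·t ≡ 1 − 1277 = -1276 (mod 5).
    Reduce coefficients mod 5: 4·t ≡ 4 (mod 5).
    The inverse of 4 mod 5 is 4 (since 4·4 = 16 = 3·5 + 1), so t ≡ 4·4 = 16 ≡ 1 (mod 5).
    Then x = 1277 + 1309·1 = 2586, valid modulo lcm(1309, 5) = 6545: x ≡ 2586 (mod 6545).
  Combine with x ≡ 15 (mod 19); new modulus lcm = 124355.
    Write x = 2586 + 6545·t and substitute into x ≡ 15 (mod 19): 6545·t ≡ 15 − 2586 = -2571 (mod 19).
    Reduce coefficients mod 19: 9·t ≡ 13 (mod 19).
    The inverse of 9 mod 19 is 17 (since 9·17 = 153 = 8·19 + 1), so t ≡ 17·13 = 221 ≡ 12 (mod 19).
    Then x = 2586 + 6545·12 = 81126, valid modulo lcm(6545, 19) = 124355: x ≡ 81126 (mod 124355).
Verify against each original: 81126 mod 7 = 3, 81126 mod 11 = 1, 81126 mod 17 = 2, 81126 mod 5 = 1, 81126 mod 19 = 15.

x ≡ 81126 (mod 124355).


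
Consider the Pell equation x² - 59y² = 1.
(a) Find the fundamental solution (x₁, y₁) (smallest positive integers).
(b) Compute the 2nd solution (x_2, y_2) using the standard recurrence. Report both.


Step 1: Find the fundamental solution (x₁, y₁) of x² - 59y² = 1.
  Expand √59 as a continued fraction. a₀ = ⌊√59⌋ = 7; iterate m_{k+1} = d_k·a_k − m_k, d_{k+1} = (59 − m_{k+1}²)/d_k, a_{k+1} = ⌊(a₀ + m_{k+1})/d_{k+1}⌋ (starting m₀ = 0, d₀ = 1), with convergents p_k = a_k·p_{k-1} + p_{k-2}, q_k = a_k·q_{k-1} + q_{k-2} (p₋₁ = 1, q₋₁ = 0):
  k = 0: a₀ = 7; p₀/q₀ = 7/1; p₀² − 59·q₀² = 49 − 59 = -10.
  k = 1: m = 7, d = 10, a = ⌊(7 + 7)/10⌋ = 1; p/q = (1·7 + 1)/(1·1 + 0) = 8/1; p² − 59·q² = 64 − 59 = 5.
  k = 2: m = 3, d = 5, a = ⌊(7 + 3)/5⌋ = 2; p/q = (2·8 + 7)/(2·1 + 1) = 23/3; p² − 59·q² = 529 − 531 = -2.
  k = 3: m = 7, d = 2, a = ⌊(7 + 7)/2⌋ = 7; p/q = (7·23 + 8)/(7·3 + 1) = 169/22; p² − 59·q² = 28561 − 28556 = 5.
  k = 4: m = 7, d = 5, a = ⌊(7 + 7)/5⌋ = 2; p/q = (2·169 + 23)/(2·22 + 3) = 361/47; p² − 59·q² = 130321 − 130331 = -10.
  k = 5: m = 3, d = 10, a = ⌊(7 + 3)/10⌋ = 1; p/q = (1·361 + 169)/(1·47 + 22) = 530/69; p² − 59·q² = 280900 − 280899 = 1.
  The first convergent with p² − 59·q² = 1 gives the fundamental solution (x₁, y₁) = (530, 69).
Step 2: Apply the recurrence (x_{n+1}, y_{n+1}) = (x₁x_n + 59y₁y_n, x₁y_n + y₁x_n) repeatedly.
  From (x_1, y_1) = (530, 69): x_2 = 530·530 + 59·69·69 = 561799; y_2 = 530·69 + 69·530 = 73140.
Step 3: Verify x_2² - 59·y_2² = 315618116401 - 315618116400 = 1 (should be 1). ✓

(x_1, y_1) = (530, 69); (x_2, y_2) = (561799, 73140).


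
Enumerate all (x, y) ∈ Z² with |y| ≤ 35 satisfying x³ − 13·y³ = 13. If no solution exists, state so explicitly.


The equation is x³ - 13y³ = 13. For fixed y, x³ = 13·y³ + 13, so a solution requires the RHS to be a perfect cube.
Strategy: iterate y from -35 to 35, compute RHS = 13·y³ + 13, and check whether it is a (positive or negative) perfect cube.
Check small values of y:
  y = 0: RHS = 13 is not a perfect cube.
  y = 1: RHS = 26 is not a perfect cube.
  y = -1: RHS = 0 = (0)³ ⇒ x = 0 works.
  y = 2: RHS = 117 is not a perfect cube.
  y = -2: RHS = -91 is not a perfect cube.
  y = 3: RHS = 364 is not a perfect cube.
  y = -3: RHS = -338 is not a perfect cube.
Continuing the search up to |y| = 35 finds no further solutions beyond those listed.
Collected solutions: (0, -1).

Solutions (with |y| ≤ 35): (0, -1).


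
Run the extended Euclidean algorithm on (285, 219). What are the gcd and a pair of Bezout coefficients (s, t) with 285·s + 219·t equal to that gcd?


Euclidean algorithm on (285, 219) — divide until remainder is 0:
  285 = 1 · 219 + 66
  219 = 3 · 66 + 21
  66 = 3 · 21 + 3
  21 = 7 · 3 + 0
gcd(285, 219) = 3.
Track Bezout coefficients alongside the remainders: start with r₀ = 285 = a·1 + b·0 (s = 1, t = 0) and r₁ = 219 = a·0 + b·1 (s = 0, t = 1); each new remainder r_{k+1} = r_{k-1} − q_k·r_k inherits s_{k+1} = s_{k-1} − q_k·s_k, t_{k+1} = t_{k-1} − q_k·t_k, so r_k = a·s_k + b·t_k at every step:
  q = 1: r = 66, s = 1 − 1·0 = 1, t = 0 − 1·1 = -1  (check: 285·1 + 219·(-1) = 66)
  q = 3: r = 21, s = 0 − 3·1 = -3, t = 1 − 3·(-1) = 4  (check: 285·(-3) + 219·4 = 21)
  q = 3: r = 3, s = 1 − 3·(-3) = 10, t = -1 − 3·4 = -13  (check: 285·10 + 219·(-13) = 3)
The row with r = 3 (the gcd) gives the Bezout coefficients s = 10, t = -13.
Result: 285 · (10) + 219 · (-13) = 3.

gcd(285, 219) = 3; s = 10, t = -13 (check: 285·10 + 219·(-13) = 3).


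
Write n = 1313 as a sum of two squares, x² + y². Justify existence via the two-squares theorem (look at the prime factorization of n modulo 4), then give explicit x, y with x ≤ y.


Step 1: Factor n = 1313 = 13 · 101.
Step 2: Check the mod-4 condition on each prime factor: 13 ≡ 1 (mod 4), exponent 1; 101 ≡ 1 (mod 4), exponent 1.
All primes ≡ 3 (mod 4) appear to even exponent (or don't appear), so by the two-squares theorem n IS expressible as a sum of two squares.
Step 3: Build a representation. Here n = 13 · 101 is a product of primes ≡ 1 (mod 4). Each prime p ≡ 1 (mod 4) is itself a sum of two squares; find a² by testing p − a² for a perfect square:
  13: 13 − 1² = 12, 13 − 2² = 9 = 3² ⇒ 13 = 2² + 3².
  101: 101 − 1² = 100 = 10² ⇒ 101 = 1² + 10².
  Combine using the Brahmagupta–Fibonacci identity (a² + b²)(c² + d²) = (ac − bd)² + (ad + bc)² = (ac + bd)² + (ad − bc)²:
  13 · 101 = 1313: from (2² + 3²)(1² + 10²), take (2·1 − 3·10, 2·10 + 3·1) = (2 − 30, 20 + 3) = (-28, 23); dropping signs (only squares matter) gives (28, 23); check 28² + 23² = 784 + 529 = 1313 ✓.
Step 4: Order so x ≤ y and verify: 23² + 28² = 529 + 784 = 1313 = n. ✓

n = 1313 = 23² + 28² (one valid representation with x ≤ y).


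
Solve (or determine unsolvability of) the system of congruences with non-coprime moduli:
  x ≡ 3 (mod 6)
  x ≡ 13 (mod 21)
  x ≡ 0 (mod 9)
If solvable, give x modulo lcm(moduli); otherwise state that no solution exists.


Moduli 6, 21, 9 are not pairwise coprime, so CRT works modulo lcm(m_i) when all pairwise compatibility conditions hold.
Pairwise compatibility: gcd(m_i, m_j) must divide a_i - a_j for every pair.
Merge one congruence at a time:
  Start: x ≡ 3 (mod 6).
  Combine with x ≡ 13 (mod 21): gcd(6, 21) = 3, and 13 - 3 = 10 is NOT divisible by 3.
    ⇒ system is inconsistent (no integer solution).

No solution (the system is inconsistent).


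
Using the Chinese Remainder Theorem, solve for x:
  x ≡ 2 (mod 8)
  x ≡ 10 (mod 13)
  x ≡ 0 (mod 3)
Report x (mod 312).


Moduli 8, 13, 3 are pairwise coprime; by CRT there is a unique solution modulo M = 8 · 13 · 3 = 312.
Solve pairwise, accumulating the modulus:
  Start with x ≡ 2 (mod 8).
  Combine with x ≡ 10 (mod 13): since gcd(8, 13) = 1, we get a unique residue mod 104.
    Write x = 2 + 8·t and substitute into x ≡ 10 (mod 13): 8·t ≡ 10 − 2 = 8 (mod 13).
    The inverse of 8 mod 13 is 5 (since 8·5 = 40 = 3·13 + 1), so t ≡ 5·8 = 40 ≡ 1 (mod 13).
    Then x = 2 + 8·1 = 10, valid modulo lcm(8, 13) = 104: x ≡ 10 (mod 104).
  Combine with x ≡ 0 (mod 3): since gcd(104, 3) = 1, we get a unique residue mod 312.
    Write x = 10 + 104·t and substitute into x ≡ 0 (mod 3): 104·t ≡ 0 − 10 = -10 (mod 3).
    Reduce coefficients mod 3: 2·t ≡ 2 (mod 3).
    The inverse of 2 mod 3 is 2 (since 2·2 = 4 = 1·3 + 1), so t ≡ 2·2 = 4 ≡ 1 (mod 3).
    Then x = 10 + 104·1 = 114, valid modulo lcm(104, 3) = 312: x ≡ 114 (mod 312).
Verify: 114 mod 8 = 2 ✓, 114 mod 13 = 10 ✓, 114 mod 3 = 0 ✓.

x ≡ 114 (mod 312).


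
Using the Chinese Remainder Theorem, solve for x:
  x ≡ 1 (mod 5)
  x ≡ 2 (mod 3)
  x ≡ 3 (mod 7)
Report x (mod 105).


Moduli 5, 3, 7 are pairwise coprime; by CRT there is a unique solution modulo M = 5 · 3 · 7 = 105.
Solve pairwise, accumulating the modulus:
  Start with x ≡ 1 (mod 5).
  Combine with x ≡ 2 (mod 3): since gcd(5, 3) = 1, we get a unique residue mod 15.
    Write x = 1 + 5·t and substitute into x ≡ 2 (mod 3): 5·t ≡ 2 − 1 = 1 (mod 3).
    Reduce coefficients mod 3: 2·t ≡ 1 (mod 3).
    The inverse of 2 mod 3 is 2 (since 2·2 = 4 = 1·3 + 1), so t ≡ 2·1 = 2 ≡ 2 (mod 3).
    Then x = 1 + 5·2 = 11, valid modulo lcm(5, 3) = 15: x ≡ 11 (mod 15).
  Combine with x ≡ 3 (mod 7): since gcd(15, 7) = 1, we get a unique residue mod 105.
    Write x = 11 + 15·t and substitute into x ≡ 3 (mod 7): 15·t ≡ 3 − 11 = -8 (mod 7).
    Reduce coefficients mod 7: 1·t ≡ 6 (mod 7).
    So t ≡ 6 (mod 7).
    Then x = 11 + 15·6 = 101, valid modulo lcm(15, 7) = 105: x ≡ 101 (mod 105).
Verify: 101 mod 5 = 1 ✓, 101 mod 3 = 2 ✓, 101 mod 7 = 3 ✓.

x ≡ 101 (mod 105).


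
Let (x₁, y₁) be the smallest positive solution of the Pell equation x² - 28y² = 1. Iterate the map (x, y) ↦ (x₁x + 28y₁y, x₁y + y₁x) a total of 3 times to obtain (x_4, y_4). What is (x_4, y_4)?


Step 1: Find the fundamental solution (x₁, y₁) of x² - 28y² = 1.
  Expand √28 as a continued fraction. a₀ = ⌊√28⌋ = 5; iterate m_{k+1} = d_k·a_k − m_k, d_{k+1} = (28 − m_{k+1}²)/d_k, a_{k+1} = ⌊(a₀ + m_{k+1})/d_{k+1}⌋ (starting m₀ = 0, d₀ = 1), with convergents p_k = a_k·p_{k-1} + p_{k-2}, q_k = a_k·q_{k-1} + q_{k-2} (p₋₁ = 1, q₋₁ = 0):
  k = 0: a₀ = 5; p₀/q₀ = 5/1; p₀² − 28·q₀² = 25 − 28 = -3.
  k = 1: m = 5, d = 3, a = ⌊(5 + 5)/3⌋ = 3; p/q = (3·5 + 1)/(3·1 + 0) = 16/3; p² − 28·q² = 256 − 252 = 4.
  k = 2: m = 4, d = 4, a = ⌊(5 + 4)/4⌋ = 2; p/q = (2·16 + 5)/(2·3 + 1) = 37/7; p² − 28·q² = 1369 − 1372 = -3.
  k = 3: m = 4, d = 3, a = ⌊(5 + 4)/3⌋ = 3; p/q = (3·37 + 16)/(3·7 + 3) = 127/24; p² − 28·q² = 16129 − 16128 = 1.
  The first convergent with p² − 28·q² = 1 gives the fundamental solution (x₁, y₁) = (127, 24).
Step 2: Apply the recurrence (x_{n+1}, y_{n+1}) = (x₁x_n + 28y₁y_n, x₁y_n + y₁x_n) repeatedly.
  From (x_1, y_1) = (127, 24): x_2 = 127·127 + 28·24·24 = 32257; y_2 = 127·24 + 24·127 = 6096.
  From (x_2, y_2) = (32257, 6096): x_3 = 127·32257 + 28·24·6096 = 8193151; y_3 = 127·6096 + 24·32257 = 1548360.
  From (x_3, y_3) = (8193151, 1548360): x_4 = 127·8193151 + 28·24·1548360 = 2081028097; y_4 = 127·1548360 + 24·8193151 = 393277344.
Step 3: Verify x_4² - 28·y_4² = 4330677940503441409 - 4330677940503441408 = 1 (should be 1). ✓

(x_1, y_1) = (127, 24); (x_4, y_4) = (2081028097, 393277344).


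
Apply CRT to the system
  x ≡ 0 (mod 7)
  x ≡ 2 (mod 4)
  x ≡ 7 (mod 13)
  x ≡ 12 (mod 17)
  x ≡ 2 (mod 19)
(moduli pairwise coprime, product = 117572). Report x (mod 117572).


Product of moduli M = 7 · 4 · 13 · 17 · 19 = 117572.
Merge one congruence at a time:
  Start: x ≡ 0 (mod 7).
  Combine with x ≡ 2 (mod 4); new modulus lcm = 28.
    Write x = 0 + 7·t and substitute into x ≡ 2 (mod 4): 7·t ≡ 2 − 0 = 2 (mod 4).
    Reduce coefficients mod 4: 3·t ≡ 2 (mod 4).
    The inverse of 3 mod 4 is 3 (since 3·3 = 9 = 2·4 + 1), so t ≡ 3·2 = 6 ≡ 2 (mod 4).
    Then x = 0 + 7·2 = 14, valid modulo lcm(7, 4) = 28: x ≡ 14 (mod 28).
  Combine with x ≡ 7 (mod 13); new modulus lcm = 364.
    Write x = 14 + 28·t and substitute into x ≡ 7 (mod 13): 28·t ≡ 7 − 14 = -7 (mod 13).
    Reduce coefficients mod 13: 2·t ≡ 6 (mod 13).
    The inverse of 2 mod 13 is 7 (since 2·7 = 14 = 1·13 + 1), so t ≡ 7·6 = 42 ≡ 3 (mod 13).
    Then x = 14 + 28·3 = 98, valid modulo lcm(28, 13) = 364: x ≡ 98 (mod 364).
  Combine with x ≡ 12 (mod 17); new modulus lcm = 6188.
    Write x = 98 + 364·t and substitute into x ≡ 12 (mod 17): 364·t ≡ 12 − 98 = -86 (mod 17).
    Reduce coefficients mod 17: 7·t ≡ 16 (mod 17).
    The inverse of 7 mod 17 is 5 (since 7·5 = 35 = 2·17 + 1), so t ≡ 5·16 = 80 ≡ 12 (mod 17).
    Then x = 98 + 364·12 = 4466, valid modulo lcm(364, 17) = 6188: x ≡ 4466 (mod 6188).
  Combine with x ≡ 2 (mod 19); new modulus lcm = 117572.
    Write x = 4466 + 6188·t and substitute into x ≡ 2 (mod 19): 6188·t ≡ 2 − 4466 = -4464 (mod 19).
    Reduce coefficients mod 19: 13·t ≡ 1 (mod 19).
    The inverse of 13 mod 19 is 3 (since 13·3 = 39 = 2·19 + 1), so t ≡ 3·1 = 3 ≡ 3 (mod 19).
    Then x = 4466 + 6188·3 = 23030, valid modulo lcm(6188, 19) = 117572: x ≡ 23030 (mod 117572).
Verify against each original: 23030 mod 7 = 0, 23030 mod 4 = 2, 23030 mod 13 = 7, 23030 mod 17 = 12, 23030 mod 19 = 2.

x ≡ 23030 (mod 117572).


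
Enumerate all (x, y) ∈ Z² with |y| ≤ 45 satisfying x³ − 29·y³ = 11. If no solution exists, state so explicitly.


The equation is x³ - 29y³ = 11. For fixed y, x³ = 29·y³ + 11, so a solution requires the RHS to be a perfect cube.
Strategy: iterate y from -45 to 45, compute RHS = 29·y³ + 11, and check whether it is a (positive or negative) perfect cube.
Check small values of y:
  y = 0: RHS = 11 is not a perfect cube.
  y = 1: RHS = 40 is not a perfect cube.
  y = -1: RHS = -18 is not a perfect cube.
  y = 2: RHS = 243 is not a perfect cube.
  y = -2: RHS = -221 is not a perfect cube.
  y = 3: RHS = 794 is not a perfect cube.
  y = -3: RHS = -772 is not a perfect cube.
Continuing the search up to |y| = 45 finds no solutions either.
No (x, y) in the scanned range satisfies the equation.

No integer solutions with |y| ≤ 45.


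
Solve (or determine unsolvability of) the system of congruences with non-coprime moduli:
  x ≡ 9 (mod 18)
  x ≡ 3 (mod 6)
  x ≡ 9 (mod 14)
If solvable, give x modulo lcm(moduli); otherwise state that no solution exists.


Moduli 18, 6, 14 are not pairwise coprime, so CRT works modulo lcm(m_i) when all pairwise compatibility conditions hold.
Pairwise compatibility: gcd(m_i, m_j) must divide a_i - a_j for every pair.
Merge one congruence at a time:
  Start: x ≡ 9 (mod 18).
  Combine with x ≡ 3 (mod 6): gcd(18, 6) = 6; 3 - 9 = -6, which IS divisible by 6, so compatible.
    Write x = 9 + 18·t and substitute into x ≡ 3 (mod 6): 18·t ≡ 3 − 9 = -6 (mod 6).
    Divide the congruence (and modulus) by g = 6: 3·t ≡ -1 (mod 1).
    Modulo 1 every t works; take t = 0.
    Then x = 9 + 18·0 = 9, valid modulo lcm(18, 6) = 18: x ≡ 9 (mod 18).
  Combine with x ≡ 9 (mod 14): gcd(18, 14) = 2; 9 - 9 = 0, which IS divisible by 2, so compatible.
    Write x = 9 + 18·t and substitute into x ≡ 9 (mod 14): 18·t ≡ 9 − 9 = 0 (mod 14).
    Divide the congruence (and modulus) by g = 2: 9·t ≡ 0 (mod 7).
    Reduce coefficients mod 7: 2·t ≡ 0 (mod 7).
    The inverse of 2 mod 7 is 4 (since 2·4 = 8 = 1·7 + 1), so t ≡ 4·0 = 0 ≡ 0 (mod 7).
    Then x = 9 + 18·0 = 9, valid modulo lcm(18, 14) = 126: x ≡ 9 (mod 126).
Verify: 9 mod 18 = 9, 9 mod 6 = 3, 9 mod 14 = 9.

x ≡ 9 (mod 126).


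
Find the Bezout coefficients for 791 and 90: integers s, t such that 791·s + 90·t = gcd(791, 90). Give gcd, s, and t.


Euclidean algorithm on (791, 90) — divide until remainder is 0:
  791 = 8 · 90 + 71
  90 = 1 · 71 + 19
  71 = 3 · 19 + 14
  19 = 1 · 14 + 5
  14 = 2 · 5 + 4
  5 = 1 · 4 + 1
  4 = 4 · 1 + 0
gcd(791, 90) = 1.
Track Bezout coefficients alongside the remainders: start with r₀ = 791 = a·1 + b·0 (s = 1, t = 0) and r₁ = 90 = a·0 + b·1 (s = 0, t = 1); each new remainder r_{k+1} = r_{k-1} − q_k·r_k inherits s_{k+1} = s_{k-1} − q_k·s_k, t_{k+1} = t_{k-1} − q_k·t_k, so r_k = a·s_k + b·t_k at every step:
  q = 8: r = 71, s = 1 − 8·0 = 1, t = 0 − 8·1 = -8  (check: 791·1 + 90·(-8) = 71)
  q = 1: r = 19, s = 0 − 1·1 = -1, t = 1 − 1·(-8) = 9  (check: 791·(-1) + 90·9 = 19)
  q = 3: r = 14, s = 1 − 3·(-1) = 4, t = -8 − 3·9 = -35  (check: 791·4 + 90·(-35) = 14)
  q = 1: r = 5, s = -1 − 1·4 = -5, t = 9 − 1·(-35) = 44  (check: 791·(-5) + 90·44 = 5)
  q = 2: r = 4, s = 4 − 2·(-5) = 14, t = -35 − 2·44 = -123  (check: 791·14 + 90·(-123) = 4)
  q = 1: r = 1, s = -5 − 1·14 = -19, t = 44 − 1·(-123) = 167  (check: 791·(-19) + 90·167 = 1)
The row with r = 1 (the gcd) gives the Bezout coefficients s = -19, t = 167.
Result: 791 · (-19) + 90 · (167) = 1.

gcd(791, 90) = 1; s = -19, t = 167 (check: 791·(-19) + 90·167 = 1).


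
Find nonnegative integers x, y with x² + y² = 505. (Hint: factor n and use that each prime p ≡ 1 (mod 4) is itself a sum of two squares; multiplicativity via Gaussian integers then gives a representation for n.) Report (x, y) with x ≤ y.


Step 1: Factor n = 505 = 5 · 101.
Step 2: Check the mod-4 condition on each prime factor: 5 ≡ 1 (mod 4), exponent 1; 101 ≡ 1 (mod 4), exponent 1.
All primes ≡ 3 (mod 4) appear to even exponent (or don't appear), so by the two-squares theorem n IS expressible as a sum of two squares.
Step 3: Build a representation. Here n = 5 · 101 is a product of primes ≡ 1 (mod 4). Each prime p ≡ 1 (mod 4) is itself a sum of two squares; find a² by testing p − a² for a perfect square:
  5: 5 − 1² = 4 = 2² ⇒ 5 = 1² + 2².
  101: 101 − 1² = 100 = 10² ⇒ 101 = 1² + 10².
  Combine using the Brahmagupta–Fibonacci identity (a² + b²)(c² + d²) = (ac − bd)² + (ad + bc)² = (ac + bd)² + (ad − bc)²:
  5 · 101 = 505: from (1² + 2²)(1² + 10²), take (1·1 − 2·10, 1·10 + 2·1) = (1 − 20, 10 + 2) = (-19, 12); dropping signs (only squares matter) gives (19, 12); check 19² + 12² = 361 + 144 = 505 ✓.
Step 4: Order so x ≤ y and verify: 12² + 19² = 144 + 361 = 505 = n. ✓

n = 505 = 12² + 19² (one valid representation with x ≤ y).


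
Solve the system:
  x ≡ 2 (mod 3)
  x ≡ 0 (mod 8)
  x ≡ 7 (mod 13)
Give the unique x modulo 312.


Moduli 3, 8, 13 are pairwise coprime; by CRT there is a unique solution modulo M = 3 · 8 · 13 = 312.
Solve pairwise, accumulating the modulus:
  Start with x ≡ 2 (mod 3).
  Combine with x ≡ 0 (mod 8): since gcd(3, 8) = 1, we get a unique residue mod 24.
    Write x = 2 + 3·t and substitute into x ≡ 0 (mod 8): 3·t ≡ 0 − 2 = -2 (mod 8).
    Reduce coefficients mod 8: 3·t ≡ 6 (mod 8).
    The inverse of 3 mod 8 is 3 (since 3·3 = 9 = 1·8 + 1), so t ≡ 3·6 = 18 ≡ 2 (mod 8).
    Then x = 2 + 3·2 = 8, valid modulo lcm(3, 8) = 24: x ≡ 8 (mod 24).
  Combine with x ≡ 7 (mod 13): since gcd(24, 13) = 1, we get a unique residue mod 312.
    Write x = 8 + 24·t and substitute into x ≡ 7 (mod 13): 24·t ≡ 7 − 8 = -1 (mod 13).
    Reduce coefficients mod 13: 11·t ≡ 12 (mod 13).
    The inverse of 11 mod 13 is 6 (since 11·6 = 66 = 5·13 + 1), so t ≡ 6·12 = 72 ≡ 7 (mod 13).
    Then x = 8 + 24·7 = 176, valid modulo lcm(24, 13) = 312: x ≡ 176 (mod 312).
Verify: 176 mod 3 = 2 ✓, 176 mod 8 = 0 ✓, 176 mod 13 = 7 ✓.

x ≡ 176 (mod 312).


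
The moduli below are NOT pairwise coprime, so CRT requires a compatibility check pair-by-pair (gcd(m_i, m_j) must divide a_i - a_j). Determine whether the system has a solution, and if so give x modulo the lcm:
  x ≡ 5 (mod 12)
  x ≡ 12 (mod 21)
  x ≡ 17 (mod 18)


Moduli 12, 21, 18 are not pairwise coprime, so CRT works modulo lcm(m_i) when all pairwise compatibility conditions hold.
Pairwise compatibility: gcd(m_i, m_j) must divide a_i - a_j for every pair.
Merge one congruence at a time:
  Start: x ≡ 5 (mod 12).
  Combine with x ≡ 12 (mod 21): gcd(12, 21) = 3, and 12 - 5 = 7 is NOT divisible by 3.
    ⇒ system is inconsistent (no integer solution).

No solution (the system is inconsistent).


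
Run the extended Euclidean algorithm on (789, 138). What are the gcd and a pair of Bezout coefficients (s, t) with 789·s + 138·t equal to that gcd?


Euclidean algorithm on (789, 138) — divide until remainder is 0:
  789 = 5 · 138 + 99
  138 = 1 · 99 + 39
  99 = 2 · 39 + 21
  39 = 1 · 21 + 18
  21 = 1 · 18 + 3
  18 = 6 · 3 + 0
gcd(789, 138) = 3.
Track Bezout coefficients alongside the remainders: start with r₀ = 789 = a·1 + b·0 (s = 1, t = 0) and r₁ = 138 = a·0 + b·1 (s = 0, t = 1); each new remainder r_{k+1} = r_{k-1} − q_k·r_k inherits s_{k+1} = s_{k-1} − q_k·s_k, t_{k+1} = t_{k-1} − q_k·t_k, so r_k = a·s_k + b·t_k at every step:
  q = 5: r = 99, s = 1 − 5·0 = 1, t = 0 − 5·1 = -5  (check: 789·1 + 138·(-5) = 99)
  q = 1: r = 39, s = 0 − 1·1 = -1, t = 1 − 1·(-5) = 6  (check: 789·(-1) + 138·6 = 39)
  q = 2: r = 21, s = 1 − 2·(-1) = 3, t = -5 − 2·6 = -17  (check: 789·3 + 138·(-17) = 21)
  q = 1: r = 18, s = -1 − 1·3 = -4, t = 6 − 1·(-17) = 23  (check: 789·(-4) + 138·23 = 18)
  q = 1: r = 3, s = 3 − 1·(-4) = 7, t = -17 − 1·23 = -40  (check: 789·7 + 138·(-40) = 3)
The row with r = 3 (the gcd) gives the Bezout coefficients s = 7, t = -40.
Result: 789 · (7) + 138 · (-40) = 3.

gcd(789, 138) = 3; s = 7, t = -40 (check: 789·7 + 138·(-40) = 3).


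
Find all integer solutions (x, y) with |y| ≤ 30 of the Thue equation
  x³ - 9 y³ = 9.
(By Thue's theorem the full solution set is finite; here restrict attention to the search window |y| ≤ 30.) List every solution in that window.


The equation is x³ - 9y³ = 9. For fixed y, x³ = 9·y³ + 9, so a solution requires the RHS to be a perfect cube.
Strategy: iterate y from -30 to 30, compute RHS = 9·y³ + 9, and check whether it is a (positive or negative) perfect cube.
Check small values of y:
  y = 0: RHS = 9 is not a perfect cube.
  y = 1: RHS = 18 is not a perfect cube.
  y = -1: RHS = 0 = (0)³ ⇒ x = 0 works.
  y = 2: RHS = 81 is not a perfect cube.
  y = -2: RHS = -63 is not a perfect cube.
  y = 3: RHS = 252 is not a perfect cube.
  y = -3: RHS = -234 is not a perfect cube.
Continuing the search up to |y| = 30 finds no further solutions beyond those listed.
Collected solutions: (0, -1).

Solutions (with |y| ≤ 30): (0, -1).


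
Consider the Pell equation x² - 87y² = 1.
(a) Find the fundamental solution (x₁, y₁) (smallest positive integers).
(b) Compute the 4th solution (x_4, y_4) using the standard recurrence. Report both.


Step 1: Find the fundamental solution (x₁, y₁) of x² - 87y² = 1.
  Expand √87 as a continued fraction. a₀ = ⌊√87⌋ = 9; iterate m_{k+1} = d_k·a_k − m_k, d_{k+1} = (87 − m_{k+1}²)/d_k, a_{k+1} = ⌊(a₀ + m_{k+1})/d_{k+1}⌋ (starting m₀ = 0, d₀ = 1), with convergents p_k = a_k·p_{k-1} + p_{k-2}, q_k = a_k·q_{k-1} + q_{k-2} (p₋₁ = 1, q₋₁ = 0):
  k = 0: a₀ = 9; p₀/q₀ = 9/1; p₀² − 87·q₀² = 81 − 87 = -6.
  k = 1: m = 9, d = 6, a = ⌊(9 + 9)/6⌋ = 3; p/q = (3·9 + 1)/(3·1 + 0) = 28/3; p² − 87·q² = 784 − 783 = 1.
  The first convergent with p² − 87·q² = 1 gives the fundamental solution (x₁, y₁) = (28, 3).
Step 2: Apply the recurrence (x_{n+1}, y_{n+1}) = (x₁x_n + 87y₁y_n, x₁y_n + y₁x_n) repeatedly.
  From (x_1, y_1) = (28, 3): x_2 = 28·28 + 87·3·3 = 1567; y_2 = 28·3 + 3·28 = 168.
  From (x_2, y_2) = (1567, 168): x_3 = 28·1567 + 87·3·168 = 87724; y_3 = 28·168 + 3·1567 = 9405.
  From (x_3, y_3) = (87724, 9405): x_4 = 28·87724 + 87·3·9405 = 4910977; y_4 = 28·9405 + 3·87724 = 526512.
Step 3: Verify x_4² - 87·y_4² = 24117695094529 - 24117695094528 = 1 (should be 1). ✓

(x_1, y_1) = (28, 3); (x_4, y_4) = (4910977, 526512).


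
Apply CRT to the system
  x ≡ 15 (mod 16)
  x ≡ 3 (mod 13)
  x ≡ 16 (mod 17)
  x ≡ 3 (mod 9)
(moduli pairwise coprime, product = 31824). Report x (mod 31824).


Product of moduli M = 16 · 13 · 17 · 9 = 31824.
Merge one congruence at a time:
  Start: x ≡ 15 (mod 16).
  Combine with x ≡ 3 (mod 13); new modulus lcm = 208.
    Write x = 15 + 16·t and substitute into x ≡ 3 (mod 13): 16·t ≡ 3 − 15 = -12 (mod 13).
    Reduce coefficients mod 13: 3·t ≡ 1 (mod 13).
    The inverse of 3 mod 13 is 9 (since 3·9 = 27 = 2·13 + 1), so t ≡ 9·1 = 9 ≡ 9 (mod 13).
    Then x = 15 + 16·9 = 159, valid modulo lcm(16, 13) = 208: x ≡ 159 (mod 208).
  Combine with x ≡ 16 (mod 17); new modulus lcm = 3536.
    Write x = 159 + 208·t and substitute into x ≡ 16 (mod 17): 208·t ≡ 16 − 159 = -143 (mod 17).
    Reduce coefficients mod 17: 4·t ≡ 10 (mod 17).
    The inverse of 4 mod 17 is 13 (since 4·13 = 52 = 3·17 + 1), so t ≡ 13·10 = 130 ≡ 11 (mod 17).
    Then x = 159 + 208·11 = 2447, valid modulo lcm(208, 17) = 3536: x ≡ 2447 (mod 3536).
  Combine with x ≡ 3 (mod 9); new modulus lcm = 31824.
    Write x = 2447 + 3536·t and substitute into x ≡ 3 (mod 9): 3536·t ≡ 3 − 2447 = -2444 (mod 9).
    Reduce coefficients mod 9: 8·t ≡ 4 (mod 9).
    The inverse of 8 mod 9 is 8 (since 8·8 = 64 = 7·9 + 1), so t ≡ 8·4 = 32 ≡ 5 (mod 9).
    Then x = 2447 + 3536·5 = 20127, valid modulo lcm(3536, 9) = 31824: x ≡ 20127 (mod 31824).
Verify against each original: 20127 mod 16 = 15, 20127 mod 13 = 3, 20127 mod 17 = 16, 20127 mod 9 = 3.

x ≡ 20127 (mod 31824).


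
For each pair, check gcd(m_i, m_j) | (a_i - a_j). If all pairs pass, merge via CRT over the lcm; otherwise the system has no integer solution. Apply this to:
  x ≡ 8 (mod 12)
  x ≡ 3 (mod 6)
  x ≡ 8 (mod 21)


Moduli 12, 6, 21 are not pairwise coprime, so CRT works modulo lcm(m_i) when all pairwise compatibility conditions hold.
Pairwise compatibility: gcd(m_i, m_j) must divide a_i - a_j for every pair.
Merge one congruence at a time:
  Start: x ≡ 8 (mod 12).
  Combine with x ≡ 3 (mod 6): gcd(12, 6) = 6, and 3 - 8 = -5 is NOT divisible by 6.
    ⇒ system is inconsistent (no integer solution).

No solution (the system is inconsistent).


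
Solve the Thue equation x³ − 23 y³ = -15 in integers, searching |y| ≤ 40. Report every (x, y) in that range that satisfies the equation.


The equation is x³ - 23y³ = -15. For fixed y, x³ = 23·y³ − 15, so a solution requires the RHS to be a perfect cube.
Strategy: iterate y from -40 to 40, compute RHS = 23·y³ − 15, and check whether it is a (positive or negative) perfect cube.
Check small values of y:
  y = 0: RHS = -15 is not a perfect cube.
  y = 1: RHS = 8 = (2)³ ⇒ x = 2 works.
  y = -1: RHS = -38 is not a perfect cube.
  y = 2: RHS = 169 is not a perfect cube.
  y = -2: RHS = -199 is not a perfect cube.
  y = 3: RHS = 606 is not a perfect cube.
  y = -3: RHS = -636 is not a perfect cube.
Continuing the search up to |y| = 40 finds no further solutions beyond those listed.
Collected solutions: (2, 1).

Solutions (with |y| ≤ 40): (2, 1).


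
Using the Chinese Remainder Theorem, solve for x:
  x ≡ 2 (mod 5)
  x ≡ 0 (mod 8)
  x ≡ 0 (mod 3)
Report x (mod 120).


Moduli 5, 8, 3 are pairwise coprime; by CRT there is a unique solution modulo M = 5 · 8 · 3 = 120.
Solve pairwise, accumulating the modulus:
  Start with x ≡ 2 (mod 5).
  Combine with x ≡ 0 (mod 8): since gcd(5, 8) = 1, we get a unique residue mod 40.
    Write x = 2 + 5·t and substitute into x ≡ 0 (mod 8): 5·t ≡ 0 − 2 = -2 (mod 8).
    Reduce coefficients mod 8: 5·t ≡ 6 (mod 8).
    The inverse of 5 mod 8 is 5 (since 5·5 = 25 = 3·8 + 1), so t ≡ 5·6 = 30 ≡ 6 (mod 8).
    Then x = 2 + 5·6 = 32, valid modulo lcm(5, 8) = 40: x ≡ 32 (mod 40).
  Combine with x ≡ 0 (mod 3): since gcd(40, 3) = 1, we get a unique residue mod 120.
    Write x = 32 + 40·t and substitute into x ≡ 0 (mod 3): 40·t ≡ 0 − 32 = -32 (mod 3).
    Reduce coefficients mod 3: 1·t ≡ 1 (mod 3).
    So t ≡ 1 (mod 3).
    Then x = 32 + 40·1 = 72, valid modulo lcm(40, 3) = 120: x ≡ 72 (mod 120).
Verify: 72 mod 5 = 2 ✓, 72 mod 8 = 0 ✓, 72 mod 3 = 0 ✓.

x ≡ 72 (mod 120).


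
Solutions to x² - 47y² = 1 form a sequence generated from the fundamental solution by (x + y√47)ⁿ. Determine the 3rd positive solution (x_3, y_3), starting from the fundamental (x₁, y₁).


Step 1: Find the fundamental solution (x₁, y₁) of x² - 47y² = 1.
  Expand √47 as a continued fraction. a₀ = ⌊√47⌋ = 6; iterate m_{k+1} = d_k·a_k − m_k, d_{k+1} = (47 − m_{k+1}²)/d_k, a_{k+1} = ⌊(a₀ + m_{k+1})/d_{k+1}⌋ (starting m₀ = 0, d₀ = 1), with convergents p_k = a_k·p_{k-1} + p_{k-2}, q_k = a_k·q_{k-1} + q_{k-2} (p₋₁ = 1, q₋₁ = 0):
  k = 0: a₀ = 6; p₀/q₀ = 6/1; p₀² − 47·q₀² = 36 − 47 = -11.
  k = 1: m = 6, d = 11, a = ⌊(6 + 6)/11⌋ = 1; p/q = (1·6 + 1)/(1·1 + 0) = 7/1; p² − 47·q² = 49 − 47 = 2.
  k = 2: m = 5, d = 2, a = ⌊(6 + 5)/2⌋ = 5; p/q = (5·7 + 6)/(5·1 + 1) = 41/6; p² − 47·q² = 1681 − 1692 = -11.
  k = 3: m = 5, d = 11, a = ⌊(6 + 5)/11⌋ = 1; p/q = (1·41 + 7)/(1·6 + 1) = 48/7; p² − 47·q² = 2304 − 2303 = 1.
  The first convergent with p² − 47·q² = 1 gives the fundamental solution (x₁, y₁) = (48, 7).
Step 2: Apply the recurrence (x_{n+1}, y_{n+1}) = (x₁x_n + 47y₁y_n, x₁y_n + y₁x_n) repeatedly.
  From (x_1, y_1) = (48, 7): x_2 = 48·48 + 47·7·7 = 4607; y_2 = 48·7 + 7·48 = 672.
  From (x_2, y_2) = (4607, 672): x_3 = 48·4607 + 47·7·672 = 442224; y_3 = 48·672 + 7·4607 = 64505.
Step 3: Verify x_3² - 47·y_3² = 195562066176 - 195562066175 = 1 (should be 1). ✓

(x_1, y_1) = (48, 7); (x_3, y_3) = (442224, 64505).


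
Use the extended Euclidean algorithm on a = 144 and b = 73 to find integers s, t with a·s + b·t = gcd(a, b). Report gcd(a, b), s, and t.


Euclidean algorithm on (144, 73) — divide until remainder is 0:
  144 = 1 · 73 + 71
  73 = 1 · 71 + 2
  71 = 35 · 2 + 1
  2 = 2 · 1 + 0
gcd(144, 73) = 1.
Track Bezout coefficients alongside the remainders: start with r₀ = 144 = a·1 + b·0 (s = 1, t = 0) and r₁ = 73 = a·0 + b·1 (s = 0, t = 1); each new remainder r_{k+1} = r_{k-1} − q_k·r_k inherits s_{k+1} = s_{k-1} − q_k·s_k, t_{k+1} = t_{k-1} − q_k·t_k, so r_k = a·s_k + b·t_k at every step:
  q = 1: r = 71, s = 1 − 1·0 = 1, t = 0 − 1·1 = -1  (check: 144·1 + 73·(-1) = 71)
  q = 1: r = 2, s = 0 − 1·1 = -1, t = 1 − 1·(-1) = 2  (check: 144·(-1) + 73·2 = 2)
  q = 35: r = 1, s = 1 − 35·(-1) = 36, t = -1 − 35·2 = -71  (check: 144·36 + 73·(-71) = 1)
The row with r = 1 (the gcd) gives the Bezout coefficients s = 36, t = -71.
Result: 144 · (36) + 73 · (-71) = 1.

gcd(144, 73) = 1; s = 36, t = -71 (check: 144·36 + 73·(-71) = 1).


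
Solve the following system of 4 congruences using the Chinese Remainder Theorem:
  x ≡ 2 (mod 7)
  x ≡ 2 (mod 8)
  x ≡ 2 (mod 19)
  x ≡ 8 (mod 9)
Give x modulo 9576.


Product of moduli M = 7 · 8 · 19 · 9 = 9576.
Merge one congruence at a time:
  Start: x ≡ 2 (mod 7).
  Combine with x ≡ 2 (mod 8); new modulus lcm = 56.
    Write x = 2 + 7·t and substitute into x ≡ 2 (mod 8): 7·t ≡ 2 − 2 = 0 (mod 8).
    The inverse of 7 mod 8 is 7 (since 7·7 = 49 = 6·8 + 1), so t ≡ 7·0 = 0 ≡ 0 (mod 8).
    Then x = 2 + 7·0 = 2, valid modulo lcm(7, 8) = 56: x ≡ 2 (mod 56).
  Combine with x ≡ 2 (mod 19); new modulus lcm = 1064.
    Write x = 2 + 56·t and substitute into x ≡ 2 (mod 19): 56·t ≡ 2 − 2 = 0 (mod 19).
    Reduce coefficients mod 19: 18·t ≡ 0 (mod 19).
    The inverse of 18 mod 19 is 18 (since 18·18 = 324 = 17·19 + 1), so t ≡ 18·0 = 0 ≡ 0 (mod 19).
    Then x = 2 + 56·0 = 2, valid modulo lcm(56, 19) = 1064: x ≡ 2 (mod 1064).
  Combine with x ≡ 8 (mod 9); new modulus lcm = 9576.
    Write x = 2 + 1064·t and substitute into x ≡ 8 (mod 9): 1064·t ≡ 8 − 2 = 6 (mod 9).
    Reduce coefficients mod 9: 2·t ≡ 6 (mod 9).
    The inverse of 2 mod 9 is 5 (since 2·5 = 10 = 1·9 + 1), so t ≡ 5·6 = 30 ≡ 3 (mod 9).
    Then x = 2 + 1064·3 = 3194, valid modulo lcm(1064, 9) = 9576: x ≡ 3194 (mod 9576).
Verify against each original: 3194 mod 7 = 2, 3194 mod 8 = 2, 3194 mod 19 = 2, 3194 mod 9 = 8.

x ≡ 3194 (mod 9576).


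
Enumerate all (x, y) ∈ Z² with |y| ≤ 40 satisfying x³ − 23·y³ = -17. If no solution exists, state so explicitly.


The equation is x³ - 23y³ = -17. For fixed y, x³ = 23·y³ − 17, so a solution requires the RHS to be a perfect cube.
Strategy: iterate y from -40 to 40, compute RHS = 23·y³ − 17, and check whether it is a (positive or negative) perfect cube.
Check small values of y:
  y = 0: RHS = -17 is not a perfect cube.
  y = 1: RHS = 6 is not a perfect cube.
  y = -1: RHS = -40 is not a perfect cube.
  y = 2: RHS = 167 is not a perfect cube.
  y = -2: RHS = -201 is not a perfect cube.
  y = 3: RHS = 604 is not a perfect cube.
  y = -3: RHS = -638 is not a perfect cube.
Continuing the search up to |y| = 40 finds no solutions either.
No (x, y) in the scanned range satisfies the equation.

No integer solutions with |y| ≤ 40.


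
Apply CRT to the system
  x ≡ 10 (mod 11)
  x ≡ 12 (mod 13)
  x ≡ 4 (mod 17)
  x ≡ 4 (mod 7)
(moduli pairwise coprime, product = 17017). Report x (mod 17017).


Product of moduli M = 11 · 13 · 17 · 7 = 17017.
Merge one congruence at a time:
  Start: x ≡ 10 (mod 11).
  Combine with x ≡ 12 (mod 13); new modulus lcm = 143.
    Write x = 10 + 11·t and substitute into x ≡ 12 (mod 13): 11·t ≡ 12 − 10 = 2 (mod 13).
    The inverse of 11 mod 13 is 6 (since 11·6 = 66 = 5·13 + 1), so t ≡ 6·2 = 12 ≡ 12 (mod 13).
    Then x = 10 + 11·12 = 142, valid modulo lcm(11, 13) = 143: x ≡ 142 (mod 143).
  Combine with x ≡ 4 (mod 17); new modulus lcm = 2431.
    Write x = 142 + 143·t and substitute into x ≡ 4 (mod 17): 143·t ≡ 4 − 142 = -138 (mod 17).
    Reduce coefficients mod 17: 7·t ≡ 15 (mod 17).
    The inverse of 7 mod 17 is 5 (since 7·5 = 35 = 2·17 + 1), so t ≡ 5·15 = 75 ≡ 7 (mod 17).
    Then x = 142 + 143·7 = 1143, valid modulo lcm(143, 17) = 2431: x ≡ 1143 (mod 2431).
  Combine with x ≡ 4 (mod 7); new modulus lcm = 17017.
    Write x = 1143 + 2431·t and substitute into x ≡ 4 (mod 7): 2431·t ≡ 4 − 1143 = -1139 (mod 7).
    Reduce coefficients mod 7: 2·t ≡ 2 (mod 7).
    The inverse of 2 mod 7 is 4 (since 2·4 = 8 = 1·7 + 1), so t ≡ 4·2 = 8 ≡ 1 (mod 7).
    Then x = 1143 + 2431·1 = 3574, valid modulo lcm(2431, 7) = 17017: x ≡ 3574 (mod 17017).
Verify against each original: 3574 mod 11 = 10, 3574 mod 13 = 12, 3574 mod 17 = 4, 3574 mod 7 = 4.

x ≡ 3574 (mod 17017).
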